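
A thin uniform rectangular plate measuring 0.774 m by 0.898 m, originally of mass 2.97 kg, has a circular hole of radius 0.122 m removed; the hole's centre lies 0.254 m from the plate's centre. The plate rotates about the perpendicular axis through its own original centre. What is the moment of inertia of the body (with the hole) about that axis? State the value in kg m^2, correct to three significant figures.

0.333

Unpierced body about its centre: I₀ = (1/12)M(a²+b²) = (1/12)(2.97)[(0.774)² + (0.898)²] = 0.34786 kg m^2.
The removed disk has mass m = M·πr²/(ab) = (2.97)·π(0.122)²/(0.774·0.898) = 0.19981 kg (same uniform areal density).
Its moment of inertia about the rotation axis (parallel-axis theorem): I_hole = (1/2)mr² + md² = (1/2)(0.19981)(0.122)² + (0.19981)(0.254)² = 0.014378 kg m^2.
Treating the hole as negative mass, I = I₀ − I_hole = 0.34786 − 0.014378 = 0.33348 kg m^2.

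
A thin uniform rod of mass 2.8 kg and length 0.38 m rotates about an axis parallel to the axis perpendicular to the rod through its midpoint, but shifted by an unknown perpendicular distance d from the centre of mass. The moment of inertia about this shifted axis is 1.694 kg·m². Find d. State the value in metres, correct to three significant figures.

0.770

About the centre-of-mass axis, I_cm = (1/12)ML² = (1/12)(2.8)(0.38)² = 0.033693 kg·m².
Parallel axis theorem: I = I_cm + Md², so Md² = 1.694 − 0.033693 = 1.6603 kg·m².
d = √(1.6603 / 2.8) = 0.77004 m.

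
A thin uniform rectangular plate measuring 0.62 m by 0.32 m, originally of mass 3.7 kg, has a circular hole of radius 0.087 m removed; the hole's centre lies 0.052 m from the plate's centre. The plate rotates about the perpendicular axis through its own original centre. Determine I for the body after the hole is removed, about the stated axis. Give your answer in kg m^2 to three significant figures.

0.147

Unpierced body about its centre: I₀ = (1/12)M(a²+b²) = (1/12)(3.7)[(0.62)² + (0.32)²] = 0.1501 kg m^2.
The removed disk has mass m = M·πr²/(ab) = (3.7)·π(0.087)²/(0.62·0.32) = 0.44345 kg (same uniform areal density).
Its moment of inertia about the rotation axis (parallel-axis theorem): I_hole = (1/2)mr² + md² = (1/2)(0.44345)(0.087)² + (0.44345)(0.052)² = 0.0028774 kg m^2.
Treating the hole as negative mass, I = I₀ − I_hole = 0.1501 − 0.0028774 = 0.14722 kg m^2.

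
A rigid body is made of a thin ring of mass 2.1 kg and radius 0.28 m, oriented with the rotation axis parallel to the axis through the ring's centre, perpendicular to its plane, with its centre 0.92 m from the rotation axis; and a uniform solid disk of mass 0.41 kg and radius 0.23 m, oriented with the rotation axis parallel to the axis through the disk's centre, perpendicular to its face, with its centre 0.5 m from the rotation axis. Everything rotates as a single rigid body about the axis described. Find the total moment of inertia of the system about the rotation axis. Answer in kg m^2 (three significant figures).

2.06

Thin ring: I_cm = MR² = (2.1)(0.28)² = 0.16464 kg m^2; centre at d = 0.92 m, so the parallel axis theorem gives I = 0.16464 + (2.1)(0.92)² = 1.9421 kg m^2.
Solid disk: I_cm = (1/2)MR² = (1/2)(0.41)(0.23)² = 0.010844 kg m^2; centre at d = 0.5 m, so the parallel axis theorem gives I = 0.010844 + (0.41)(0.5)² = 0.11334 kg m^2.
Total I = 1.9421 + 0.11334 = 2.0554 kg m^2.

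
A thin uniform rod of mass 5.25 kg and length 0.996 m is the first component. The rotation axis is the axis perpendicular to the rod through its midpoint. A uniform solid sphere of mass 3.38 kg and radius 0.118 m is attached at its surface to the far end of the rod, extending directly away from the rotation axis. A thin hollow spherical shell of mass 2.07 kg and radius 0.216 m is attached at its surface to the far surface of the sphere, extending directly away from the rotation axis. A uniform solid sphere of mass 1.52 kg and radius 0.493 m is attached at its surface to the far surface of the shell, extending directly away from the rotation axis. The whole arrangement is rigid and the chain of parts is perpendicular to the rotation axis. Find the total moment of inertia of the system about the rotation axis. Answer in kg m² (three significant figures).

Thin rod: I_cm = (1/12)ML² = (1/12)(5.25)(0.996)² = 0.43401 kg m²; axis through the centre, so I = 0.43401 kg m².
Solid sphere: I_cm = (2/5)MR² = (2/5)(3.38)(0.118)² = 0.018825 kg m²; centre at d = 0.498 + 0.118 = 0.616 m, so I = I_cm + Md² gives I = 0.018825 + (3.38)(0.616)² = 1.3014 kg m².
Spherical shell: I_cm = (2/3)MR² = (2/3)(2.07)(0.216)² = 0.064385 kg m²; centre at d = 0.498 + 0.118 + 0.118 + 0.216 = 0.95 m, so I = I_cm + Md² gives I = 0.064385 + (2.07)(0.95)² = 1.9326 kg m².
Solid sphere: I_cm = (2/5)MR² = (2/5)(1.52)(0.493)² = 0.14777 kg m²; centre at d = 0.498 + 0.118 + 0.118 + 0.216 + 0.216 + 0.493 = 1.659 m, so I = I_cm + Md² gives I = 0.14777 + (1.52)(1.659)² = 4.3312 kg m².
Total I = 0.43401 + 1.3014 + 1.9326 + 4.3312 = 7.9992 kg m².

8.00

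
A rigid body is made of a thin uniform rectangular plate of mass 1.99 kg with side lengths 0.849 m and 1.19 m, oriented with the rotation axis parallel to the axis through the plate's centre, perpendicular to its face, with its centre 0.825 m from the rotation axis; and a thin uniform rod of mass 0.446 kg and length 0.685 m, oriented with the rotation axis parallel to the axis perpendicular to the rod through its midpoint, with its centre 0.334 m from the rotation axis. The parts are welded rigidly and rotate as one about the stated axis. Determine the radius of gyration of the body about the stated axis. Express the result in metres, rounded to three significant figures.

Rectangular plate: I_cm = (1/12)M(a²+b²) = (1/12)(1.99)[(0.849)² + (1.19)²] = 0.35437 kg·m²; centre at d = 0.825 m, so the parallel axis theorem gives I = 0.35437 + (1.99)(0.825)² = 1.7088 kg·m².
Thin rod: I_cm = (1/12)ML² = (1/12)(0.446)(0.685)² = 0.01744 kg·m²; centre at d = 0.334 m, so the parallel axis theorem gives I = 0.01744 + (0.446)(0.334)² = 0.067194 kg·m².
Total I = 1.776 kg·m²; total mass M = 2.436 kg.
k = √(I/M) = √(1.776/2.436) = 0.85385 m.

0.854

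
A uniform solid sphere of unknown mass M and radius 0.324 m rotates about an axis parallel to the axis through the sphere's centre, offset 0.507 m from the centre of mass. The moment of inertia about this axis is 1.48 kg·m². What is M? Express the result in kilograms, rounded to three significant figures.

I = I_cm + Md² = (2/5)MR² + Md² = M·[0.4·(0.324)² + (0.507)²] = M·0.29904.
So M = 1.48 / 0.29904 = 4.9492 kg.

4.95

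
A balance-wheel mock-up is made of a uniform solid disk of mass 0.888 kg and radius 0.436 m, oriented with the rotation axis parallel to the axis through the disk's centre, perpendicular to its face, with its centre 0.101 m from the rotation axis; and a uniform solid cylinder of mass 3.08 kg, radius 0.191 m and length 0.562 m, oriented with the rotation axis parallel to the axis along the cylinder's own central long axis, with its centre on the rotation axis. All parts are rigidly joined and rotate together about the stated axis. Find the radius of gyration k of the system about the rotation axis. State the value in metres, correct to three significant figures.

Solid disk: I_cm = (1/2)MR² = (1/2)(0.888)(0.436)² = 0.084403 kg m^2; centre at d = 0.101 m, so the parallel axis theorem gives I = 0.084403 + (0.888)(0.101)² = 0.093461 kg m^2.
Solid cylinder: I_cm = (1/2)MR² = (1/2)(3.08)(0.191)² = 0.056181 kg m^2; axis through the centre, so I = 0.056181 kg m^2.
Total I = 0.14964 kg m^2; total mass M = 3.968 kg.
k = √(I/M) = √(0.14964/3.968) = 0.1942 m.

0.194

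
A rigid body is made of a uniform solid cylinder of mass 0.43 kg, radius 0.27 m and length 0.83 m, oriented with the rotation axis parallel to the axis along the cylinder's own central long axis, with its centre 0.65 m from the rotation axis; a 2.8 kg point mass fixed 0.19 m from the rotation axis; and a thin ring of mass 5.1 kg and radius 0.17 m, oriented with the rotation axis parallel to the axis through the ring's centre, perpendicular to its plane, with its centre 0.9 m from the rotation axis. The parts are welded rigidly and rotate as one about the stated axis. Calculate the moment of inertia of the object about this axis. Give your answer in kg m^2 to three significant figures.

4.58

Solid cylinder: I_cm = (1/2)MR² = (1/2)(0.43)(0.27)² = 0.015673 kg m^2; centre at d = 0.65 m, so the parallel axis theorem gives I = 0.015673 + (0.43)(0.65)² = 0.19735 kg m^2.
Point mass: I_cm = 0; centre at d = 0.19 m, so the parallel axis theorem gives I = 0 + (2.8)(0.19)² = 0.10108 kg m^2.
Thin ring: I_cm = MR² = (5.1)(0.17)² = 0.14739 kg m^2; centre at d = 0.9 m, so the parallel axis theorem gives I = 0.14739 + (5.1)(0.9)² = 4.2784 kg m^2.
Total I = 0.19735 + 0.10108 + 4.2784 = 4.5768 kg m^2.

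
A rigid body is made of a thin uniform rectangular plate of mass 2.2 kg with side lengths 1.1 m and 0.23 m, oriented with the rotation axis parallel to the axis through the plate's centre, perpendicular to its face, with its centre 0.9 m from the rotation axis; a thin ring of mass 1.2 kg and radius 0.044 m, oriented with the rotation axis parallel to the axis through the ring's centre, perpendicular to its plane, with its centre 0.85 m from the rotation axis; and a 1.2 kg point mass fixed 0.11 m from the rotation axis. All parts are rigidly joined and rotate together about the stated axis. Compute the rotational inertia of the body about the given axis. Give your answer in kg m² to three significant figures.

2.90

Rectangular plate: I_cm = (1/12)M(a²+b²) = (1/12)(2.2)[(1.1)² + (0.23)²] = 0.23153 kg m²; centre at d = 0.9 m, so I = I_cm + Md² gives I = 0.23153 + (2.2)(0.9)² = 2.0135 kg m².
Thin ring: I_cm = MR² = (1.2)(0.044)² = 0.0023232 kg m²; centre at d = 0.85 m, so I = I_cm + Md² gives I = 0.0023232 + (1.2)(0.85)² = 0.86932 kg m².
Point mass: I_cm = 0; centre at d = 0.11 m, so I = I_cm + Md² gives I = 0 + (1.2)(0.11)² = 0.01452 kg m².
Total I = 2.0135 + 0.86932 + 0.01452 = 2.8974 kg m².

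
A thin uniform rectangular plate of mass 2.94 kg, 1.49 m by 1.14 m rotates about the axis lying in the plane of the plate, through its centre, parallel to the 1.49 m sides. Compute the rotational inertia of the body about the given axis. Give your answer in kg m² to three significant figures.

I_cm = (1/12)Mb² = (1/12)(2.94)(1.14)² = 0.3184 kg m²; axis through the centre, so I = 0.3184 kg m².

0.318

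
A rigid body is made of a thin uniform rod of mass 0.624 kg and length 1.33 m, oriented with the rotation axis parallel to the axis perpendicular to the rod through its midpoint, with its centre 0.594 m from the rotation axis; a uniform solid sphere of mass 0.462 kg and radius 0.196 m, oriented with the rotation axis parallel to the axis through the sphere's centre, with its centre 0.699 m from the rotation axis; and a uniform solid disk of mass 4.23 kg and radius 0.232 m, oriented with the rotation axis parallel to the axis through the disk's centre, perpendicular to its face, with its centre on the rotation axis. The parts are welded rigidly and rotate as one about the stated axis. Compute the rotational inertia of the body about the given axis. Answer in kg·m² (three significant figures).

Thin rod: I_cm = (1/12)ML² = (1/12)(0.624)(1.33)² = 0.091983 kg·m²; centre at d = 0.594 m, so I = I_cm + Md² gives I = 0.091983 + (0.624)(0.594)² = 0.31215 kg·m².
Solid sphere: I_cm = (2/5)MR² = (2/5)(0.462)(0.196)² = 0.0070993 kg·m²; centre at d = 0.699 m, so I = I_cm + Md² gives I = 0.0070993 + (0.462)(0.699)² = 0.23283 kg·m².
Solid disk: I_cm = (1/2)MR² = (1/2)(4.23)(0.232)² = 0.11384 kg·m²; axis through the centre, so I = 0.11384 kg·m².
Total I = 0.31215 + 0.23283 + 0.11384 = 0.65882 kg·m².

0.659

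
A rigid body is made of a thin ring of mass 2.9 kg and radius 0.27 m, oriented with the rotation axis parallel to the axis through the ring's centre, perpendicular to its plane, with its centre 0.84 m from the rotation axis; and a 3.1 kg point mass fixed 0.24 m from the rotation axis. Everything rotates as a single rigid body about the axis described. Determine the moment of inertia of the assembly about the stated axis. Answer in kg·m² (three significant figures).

Thin ring: I_cm = MR² = (2.9)(0.27)² = 0.21141 kg·m²; centre at d = 0.84 m, so I = I_cm + Md² gives I = 0.21141 + (2.9)(0.84)² = 2.2576 kg·m².
Point mass: I_cm = 0; centre at d = 0.24 m, so I = I_cm + Md² gives I = 0 + (3.1)(0.24)² = 0.17856 kg·m².
Total I = 2.2576 + 0.17856 = 2.4362 kg·m².

2.44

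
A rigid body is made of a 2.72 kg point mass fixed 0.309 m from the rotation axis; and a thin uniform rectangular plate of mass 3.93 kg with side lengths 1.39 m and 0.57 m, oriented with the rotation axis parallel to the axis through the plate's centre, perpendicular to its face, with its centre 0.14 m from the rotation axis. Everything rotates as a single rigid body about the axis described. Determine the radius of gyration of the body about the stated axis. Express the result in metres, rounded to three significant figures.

Point mass: I_cm = 0; centre at d = 0.309 m, so the parallel axis theorem gives I = 0 + (2.72)(0.309)² = 0.25971 kg m^2.
Rectangular plate: I_cm = (1/12)M(a²+b²) = (1/12)(3.93)[(1.39)² + (0.57)²] = 0.73917 kg m^2; centre at d = 0.14 m, so the parallel axis theorem gives I = 0.73917 + (3.93)(0.14)² = 0.8162 kg m^2.
Total I = 1.0759 kg m^2; total mass M = 6.65 kg.
k = √(I/M) = √(1.0759/6.65) = 0.40223 m.

0.402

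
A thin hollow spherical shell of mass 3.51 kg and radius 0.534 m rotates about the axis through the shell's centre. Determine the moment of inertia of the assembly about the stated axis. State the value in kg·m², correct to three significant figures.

I_cm = (2/3)MR² = (2/3)(3.51)(0.534)² = 0.66727 kg·m²; axis through the centre, so I = 0.66727 kg·m².

0.667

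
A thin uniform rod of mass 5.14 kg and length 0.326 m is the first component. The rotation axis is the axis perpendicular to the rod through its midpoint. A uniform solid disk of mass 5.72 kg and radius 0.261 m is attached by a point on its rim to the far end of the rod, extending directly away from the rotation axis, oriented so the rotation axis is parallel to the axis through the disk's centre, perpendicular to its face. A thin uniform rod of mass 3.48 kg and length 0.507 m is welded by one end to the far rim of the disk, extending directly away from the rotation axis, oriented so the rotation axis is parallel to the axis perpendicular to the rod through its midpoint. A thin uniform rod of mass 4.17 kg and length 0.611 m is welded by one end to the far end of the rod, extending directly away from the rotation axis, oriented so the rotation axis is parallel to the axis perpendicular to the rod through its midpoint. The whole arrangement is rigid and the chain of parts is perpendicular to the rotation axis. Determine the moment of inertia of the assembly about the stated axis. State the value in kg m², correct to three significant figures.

Thin rod: I_cm = (1/12)ML² = (1/12)(5.14)(0.326)² = 0.045522 kg m²; axis through the centre, so I = 0.045522 kg m².
Solid disk: I_cm = (1/2)MR² = (1/2)(5.72)(0.261)² = 0.19483 kg m²; centre at d = 0.163 + 0.261 = 0.424 m, so the parallel axis theorem gives I = 0.19483 + (5.72)(0.424)² = 1.2231 kg m².
Thin rod: I_cm = (1/12)ML² = (1/12)(3.48)(0.507)² = 0.074544 kg m²; centre at d = 0.163 + 0.261 + 0.261 + 0.2535 = 0.9385 m, so the parallel axis theorem gives I = 0.074544 + (3.48)(0.9385)² = 3.1397 kg m².
Thin rod: I_cm = (1/12)ML² = (1/12)(4.17)(0.611)² = 0.12973 kg m²; centre at d = 0.163 + 0.261 + 0.261 + 0.2535 + 0.2535 + 0.3055 = 1.4975 m, so the parallel axis theorem gives I = 0.12973 + (4.17)(1.4975)² = 9.481 kg m².
Total I = 0.045522 + 1.2231 + 3.1397 + 9.481 = 13.889 kg m².

13.9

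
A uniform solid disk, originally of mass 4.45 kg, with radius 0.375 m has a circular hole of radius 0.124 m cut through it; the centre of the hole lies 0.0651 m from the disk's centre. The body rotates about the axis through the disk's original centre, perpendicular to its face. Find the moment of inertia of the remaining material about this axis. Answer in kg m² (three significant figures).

Unpierced body about its centre: I₀ = (1/2)MR² = (1/2)(4.45)(0.375)² = 0.31289 kg m².
The removed disk has mass m = M·(r/R)² = (4.45)(0.124/0.375)² = 0.48656 kg (same uniform areal density).
Its moment of inertia about the rotation axis (parallel-axis theorem): I_hole = (1/2)mr² + md² = (1/2)(0.48656)(0.124)² + (0.48656)(0.0651)² = 0.0058028 kg m².
Treating the hole as negative mass, I = I₀ − I_hole = 0.31289 − 0.0058028 = 0.30709 kg m².

0.307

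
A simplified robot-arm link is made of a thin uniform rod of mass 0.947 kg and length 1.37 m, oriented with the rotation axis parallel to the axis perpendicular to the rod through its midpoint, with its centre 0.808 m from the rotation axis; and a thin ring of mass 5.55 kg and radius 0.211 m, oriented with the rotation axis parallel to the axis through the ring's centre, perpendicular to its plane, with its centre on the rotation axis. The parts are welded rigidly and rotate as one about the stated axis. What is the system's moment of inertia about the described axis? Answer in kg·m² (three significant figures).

1.01

Thin rod: I_cm = (1/12)ML² = (1/12)(0.947)(1.37)² = 0.14812 kg·m²; centre at d = 0.808 m, so I = I_cm + Md² gives I = 0.14812 + (0.947)(0.808)² = 0.76638 kg·m².
Thin ring: I_cm = MR² = (5.55)(0.211)² = 0.24709 kg·m²; axis through the centre, so I = 0.24709 kg·m².
Total I = 0.76638 + 0.24709 = 1.0135 kg·m².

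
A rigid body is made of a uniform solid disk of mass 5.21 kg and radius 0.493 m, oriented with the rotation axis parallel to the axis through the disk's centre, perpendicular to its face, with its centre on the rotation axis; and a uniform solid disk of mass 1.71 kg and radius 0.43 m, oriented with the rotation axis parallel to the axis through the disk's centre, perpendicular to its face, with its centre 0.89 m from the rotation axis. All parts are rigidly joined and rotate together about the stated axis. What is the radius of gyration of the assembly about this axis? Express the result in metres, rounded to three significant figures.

Solid disk: I_cm = (1/2)MR² = (1/2)(5.21)(0.493)² = 0.63314 kg·m²; axis through the centre, so I = 0.63314 kg·m².
Solid disk: I_cm = (1/2)MR² = (1/2)(1.71)(0.43)² = 0.15809 kg·m²; centre at d = 0.89 m, so I = I_cm + Md² gives I = 0.15809 + (1.71)(0.89)² = 1.5126 kg·m².
Total I = 2.1457 kg·m²; total mass M = 6.92 kg.
k = √(I/M) = √(2.1457/6.92) = 0.55684 m.

0.557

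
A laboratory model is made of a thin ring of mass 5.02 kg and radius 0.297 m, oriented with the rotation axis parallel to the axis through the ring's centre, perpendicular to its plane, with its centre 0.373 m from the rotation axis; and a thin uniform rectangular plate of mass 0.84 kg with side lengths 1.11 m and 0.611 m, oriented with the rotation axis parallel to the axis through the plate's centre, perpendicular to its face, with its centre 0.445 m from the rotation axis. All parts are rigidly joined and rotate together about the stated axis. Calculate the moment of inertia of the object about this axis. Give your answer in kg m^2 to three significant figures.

1.42

Thin ring: I_cm = MR² = (5.02)(0.297)² = 0.44281 kg m^2; centre at d = 0.373 m, so the parallel axis theorem gives I = 0.44281 + (5.02)(0.373)² = 1.1412 kg m^2.
Rectangular plate: I_cm = (1/12)M(a²+b²) = (1/12)(0.84)[(1.11)² + (0.611)²] = 0.11238 kg m^2; centre at d = 0.445 m, so the parallel axis theorem gives I = 0.11238 + (0.84)(0.445)² = 0.27872 kg m^2.
Total I = 1.1412 + 0.27872 = 1.42 kg m^2.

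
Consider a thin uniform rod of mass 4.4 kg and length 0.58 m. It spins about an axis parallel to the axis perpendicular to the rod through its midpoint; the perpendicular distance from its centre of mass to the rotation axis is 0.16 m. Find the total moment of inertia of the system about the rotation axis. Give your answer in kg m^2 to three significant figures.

I_cm = (1/12)ML² = (1/12)(4.4)(0.58)² = 0.12335 kg m^2; centre at d = 0.16 m, so I = I_cm + Md² gives I = 0.12335 + (4.4)(0.16)² = 0.23599 kg m^2.

0.236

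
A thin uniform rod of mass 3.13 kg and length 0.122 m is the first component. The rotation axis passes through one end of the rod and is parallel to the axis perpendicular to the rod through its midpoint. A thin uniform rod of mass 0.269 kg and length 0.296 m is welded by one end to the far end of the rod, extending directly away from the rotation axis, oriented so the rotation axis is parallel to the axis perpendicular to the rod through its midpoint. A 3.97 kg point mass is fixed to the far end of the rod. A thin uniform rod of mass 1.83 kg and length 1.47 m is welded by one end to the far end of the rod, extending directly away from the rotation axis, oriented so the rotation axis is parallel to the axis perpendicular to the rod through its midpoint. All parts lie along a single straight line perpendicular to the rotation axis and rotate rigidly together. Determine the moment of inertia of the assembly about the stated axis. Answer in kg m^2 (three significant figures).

3.49

Thin rod: I_cm = (1/12)ML² = (1/12)(3.13)(0.122)² = 0.0038822 kg m^2; centre at d = 0.061 m, so the parallel axis theorem gives I = 0.0038822 + (3.13)(0.061)² = 0.015529 kg m^2.
Thin rod: I_cm = (1/12)ML² = (1/12)(0.269)(0.296)² = 0.0019641 kg m^2; centre at d = 0.061 + 0.061 + 0.148 = 0.27 m, so the parallel axis theorem gives I = 0.0019641 + (0.269)(0.27)² = 0.021574 kg m^2.
Point mass: I_cm = 0; centre at d = 0.061 + 0.061 + 0.148 + 0.148 = 0.418 m, so the parallel axis theorem gives I = 0 + (3.97)(0.418)² = 0.69365 kg m^2.
Thin rod: I_cm = (1/12)ML² = (1/12)(1.83)(1.47)² = 0.32954 kg m^2; centre at d = 0.061 + 0.061 + 0.148 + 0.148 + 0.735 = 1.153 m, so the parallel axis theorem gives I = 0.32954 + (1.83)(1.153)² = 2.7624 kg m^2.
Total I = 0.015529 + 0.021574 + 0.69365 + 2.7624 = 3.4931 kg m^2.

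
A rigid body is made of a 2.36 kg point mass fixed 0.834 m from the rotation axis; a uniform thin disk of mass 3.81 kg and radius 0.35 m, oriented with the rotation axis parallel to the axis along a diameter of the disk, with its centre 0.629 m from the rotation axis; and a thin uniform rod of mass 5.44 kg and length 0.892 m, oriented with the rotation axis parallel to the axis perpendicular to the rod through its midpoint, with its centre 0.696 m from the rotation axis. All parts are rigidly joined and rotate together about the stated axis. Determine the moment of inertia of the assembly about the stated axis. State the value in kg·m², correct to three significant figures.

Point mass: I_cm = 0; centre at d = 0.834 m, so the parallel axis theorem gives I = 0 + (2.36)(0.834)² = 1.6415 kg·m².
Thin disk: I_cm = (1/4)MR² = (1/4)(3.81)(0.35)² = 0.11668 kg·m²; centre at d = 0.629 m, so the parallel axis theorem gives I = 0.11668 + (3.81)(0.629)² = 1.6241 kg·m².
Thin rod: I_cm = (1/12)ML² = (1/12)(5.44)(0.892)² = 0.3607 kg·m²; centre at d = 0.696 m, so the parallel axis theorem gives I = 0.3607 + (5.44)(0.696)² = 2.9959 kg·m².
Total I = 1.6415 + 1.6241 + 2.9959 = 6.2615 kg·m².

6.26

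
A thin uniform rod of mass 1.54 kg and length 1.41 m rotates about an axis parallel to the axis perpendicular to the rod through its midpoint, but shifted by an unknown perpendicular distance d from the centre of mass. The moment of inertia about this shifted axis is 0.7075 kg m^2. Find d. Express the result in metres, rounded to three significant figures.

About the centre-of-mass axis, I_cm = (1/12)ML² = (1/12)(1.54)(1.41)² = 0.25514 kg m^2.
Parallel axis theorem: I = I_cm + Md², so Md² = 0.7075 − 0.25514 = 0.45236 kg m^2.
d = √(0.45236 / 1.54) = 0.54198 m.

0.542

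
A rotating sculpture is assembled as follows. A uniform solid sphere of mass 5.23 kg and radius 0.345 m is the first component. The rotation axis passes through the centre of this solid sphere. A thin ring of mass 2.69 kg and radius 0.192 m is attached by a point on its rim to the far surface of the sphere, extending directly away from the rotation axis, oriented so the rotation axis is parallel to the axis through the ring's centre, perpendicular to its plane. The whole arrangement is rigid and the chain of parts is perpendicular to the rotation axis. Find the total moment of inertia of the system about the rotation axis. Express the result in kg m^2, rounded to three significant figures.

1.12

Solid sphere: I_cm = (2/5)MR² = (2/5)(5.23)(0.345)² = 0.249 kg m^2; axis through the centre, so I = 0.249 kg m^2.
Thin ring: I_cm = MR² = (2.69)(0.192)² = 0.099164 kg m^2; centre at d = 0.345 + 0.192 = 0.537 m, so the parallel axis theorem gives I = 0.099164 + (2.69)(0.537)² = 0.87488 kg m^2.
Total I = 0.249 + 0.87488 = 1.1239 kg m^2.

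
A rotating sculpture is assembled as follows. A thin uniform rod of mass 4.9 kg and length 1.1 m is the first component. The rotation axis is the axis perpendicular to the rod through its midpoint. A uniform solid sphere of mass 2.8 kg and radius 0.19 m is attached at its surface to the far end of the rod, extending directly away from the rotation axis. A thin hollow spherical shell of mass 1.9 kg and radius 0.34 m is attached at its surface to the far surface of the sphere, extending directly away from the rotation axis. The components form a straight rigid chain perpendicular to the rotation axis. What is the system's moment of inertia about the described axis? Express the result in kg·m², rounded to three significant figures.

5.28

Thin rod: I_cm = (1/12)ML² = (1/12)(4.9)(1.1)² = 0.49408 kg·m²; axis through the centre, so I = 0.49408 kg·m².
Solid sphere: I_cm = (2/5)MR² = (2/5)(2.8)(0.19)² = 0.040432 kg·m²; centre at d = 0.55 + 0.19 = 0.74 m, so I = I_cm + Md² gives I = 0.040432 + (2.8)(0.74)² = 1.5737 kg·m².
Spherical shell: I_cm = (2/3)MR² = (2/3)(1.9)(0.34)² = 0.14643 kg·m²; centre at d = 0.55 + 0.19 + 0.19 + 0.34 = 1.27 m, so I = I_cm + Md² gives I = 0.14643 + (1.9)(1.27)² = 3.2109 kg·m².
Total I = 0.49408 + 1.5737 + 3.2109 = 5.2787 kg·m².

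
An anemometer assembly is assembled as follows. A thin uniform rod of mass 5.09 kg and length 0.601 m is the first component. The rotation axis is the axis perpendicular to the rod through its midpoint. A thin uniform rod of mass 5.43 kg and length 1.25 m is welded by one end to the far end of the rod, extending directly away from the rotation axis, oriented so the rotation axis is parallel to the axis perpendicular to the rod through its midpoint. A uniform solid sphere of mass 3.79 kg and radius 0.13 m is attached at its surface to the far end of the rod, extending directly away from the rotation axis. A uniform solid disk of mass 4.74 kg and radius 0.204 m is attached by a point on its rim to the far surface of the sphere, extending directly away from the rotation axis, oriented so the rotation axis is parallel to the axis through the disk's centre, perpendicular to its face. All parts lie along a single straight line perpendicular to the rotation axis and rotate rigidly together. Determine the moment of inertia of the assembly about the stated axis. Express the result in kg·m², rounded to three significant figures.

Thin rod: I_cm = (1/12)ML² = (1/12)(5.09)(0.601)² = 0.15321 kg·m²; axis through the centre, so I = 0.15321 kg·m².
Thin rod: I_cm = (1/12)ML² = (1/12)(5.43)(1.25)² = 0.70703 kg·m²; centre at d = 0.3005 + 0.625 = 0.9255 m, so I = I_cm + Md² gives I = 0.70703 + (5.43)(0.9255)² = 5.3581 kg·m².
Solid sphere: I_cm = (2/5)MR² = (2/5)(3.79)(0.13)² = 0.02562 kg·m²; centre at d = 0.3005 + 0.625 + 0.625 + 0.13 = 1.6805 m, so I = I_cm + Md² gives I = 0.02562 + (3.79)(1.6805)² = 10.729 kg·m².
Solid disk: I_cm = (1/2)MR² = (1/2)(4.74)(0.204)² = 0.09863 kg·m²; centre at d = 0.3005 + 0.625 + 0.625 + 0.13 + 0.13 + 0.204 = 2.0145 m, so I = I_cm + Md² gives I = 0.09863 + (4.74)(2.0145)² = 19.335 kg·m².
Total I = 0.15321 + 5.3581 + 10.729 + 19.335 = 35.575 kg·m².

35.6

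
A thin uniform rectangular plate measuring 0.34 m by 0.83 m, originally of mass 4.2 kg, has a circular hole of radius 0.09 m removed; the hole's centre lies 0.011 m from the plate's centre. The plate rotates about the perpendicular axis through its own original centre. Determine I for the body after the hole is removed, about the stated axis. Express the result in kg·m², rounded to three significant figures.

Unpierced body about its centre: I₀ = (1/12)M(a²+b²) = (1/12)(4.2)[(0.34)² + (0.83)²] = 0.28157 kg·m².
The removed disk has mass m = M·πr²/(ab) = (4.2)·π(0.09)²/(0.34·0.83) = 0.37873 kg (same uniform areal density).
Its moment of inertia about the rotation axis (parallel-axis theorem): I_hole = (1/2)mr² + md² = (1/2)(0.37873)(0.09)² + (0.37873)(0.011)² = 0.0015797 kg·m².
Treating the hole as negative mass, I = I₀ − I_hole = 0.28157 − 0.0015797 = 0.28 kg·m².

0.280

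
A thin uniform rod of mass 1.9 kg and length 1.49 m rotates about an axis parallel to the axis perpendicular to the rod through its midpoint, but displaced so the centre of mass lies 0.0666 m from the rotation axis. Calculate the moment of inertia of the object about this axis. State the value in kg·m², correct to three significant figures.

0.360

I_cm = (1/12)ML² = (1/12)(1.9)(1.49)² = 0.35152 kg·m²; centre at d = 0.0666 m, so the parallel axis theorem gives I = 0.35152 + (1.9)(0.0666)² = 0.35994 kg·m².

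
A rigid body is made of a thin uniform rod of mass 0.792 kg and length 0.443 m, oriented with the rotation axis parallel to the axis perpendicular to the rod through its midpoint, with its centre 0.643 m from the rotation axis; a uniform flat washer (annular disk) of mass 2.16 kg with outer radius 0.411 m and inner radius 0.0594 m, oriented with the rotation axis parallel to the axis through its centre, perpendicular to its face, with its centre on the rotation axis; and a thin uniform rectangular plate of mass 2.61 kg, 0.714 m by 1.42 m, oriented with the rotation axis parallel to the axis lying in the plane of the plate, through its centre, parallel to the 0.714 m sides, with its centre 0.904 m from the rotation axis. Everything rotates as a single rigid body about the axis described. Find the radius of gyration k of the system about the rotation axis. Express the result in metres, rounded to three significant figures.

0.746

Thin rod: I_cm = (1/12)ML² = (1/12)(0.792)(0.443)² = 0.012952 kg m²; centre at d = 0.643 m, so the parallel axis theorem gives I = 0.012952 + (0.792)(0.643)² = 0.3404 kg m².
Annular disk: I_cm = (1/2)M(R²+r²) = (1/2)(2.16)[(0.411)² + (0.0594)²] = 0.18625 kg m²; axis through the centre, so I = 0.18625 kg m².
Rectangular plate: I_cm = (1/12)Mb² = (1/12)(2.61)(1.42)² = 0.43857 kg m²; centre at d = 0.904 m, so the parallel axis theorem gives I = 0.43857 + (2.61)(0.904)² = 2.5715 kg m².
Total I = 3.0982 kg m²; total mass M = 5.562 kg.
k = √(I/M) = √(3.0982/5.562) = 0.74634 m.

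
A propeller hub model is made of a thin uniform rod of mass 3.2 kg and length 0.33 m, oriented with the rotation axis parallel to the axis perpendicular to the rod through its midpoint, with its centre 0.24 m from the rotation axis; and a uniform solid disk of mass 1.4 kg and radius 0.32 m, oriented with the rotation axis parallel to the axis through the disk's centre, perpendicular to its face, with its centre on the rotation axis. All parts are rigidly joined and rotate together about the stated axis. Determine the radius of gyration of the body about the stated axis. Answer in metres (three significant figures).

Thin rod: I_cm = (1/12)ML² = (1/12)(3.2)(0.33)² = 0.02904 kg m²; centre at d = 0.24 m, so the parallel axis theorem gives I = 0.02904 + (3.2)(0.24)² = 0.21336 kg m².
Solid disk: I_cm = (1/2)MR² = (1/2)(1.4)(0.32)² = 0.07168 kg m²; axis through the centre, so I = 0.07168 kg m².
Total I = 0.28504 kg m²; total mass M = 4.6 kg.
k = √(I/M) = √(0.28504/4.6) = 0.24893 m.

0.249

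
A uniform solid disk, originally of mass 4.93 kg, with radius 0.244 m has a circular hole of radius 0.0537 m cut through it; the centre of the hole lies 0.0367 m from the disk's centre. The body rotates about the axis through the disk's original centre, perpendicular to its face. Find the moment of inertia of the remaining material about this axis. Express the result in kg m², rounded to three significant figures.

0.146

Unpierced body about its centre: I₀ = (1/2)MR² = (1/2)(4.93)(0.244)² = 0.14676 kg m².
The removed disk has mass m = M·(r/R)² = (4.93)(0.0537/0.244)² = 0.23879 kg (same uniform areal density).
Its moment of inertia about the rotation axis (parallel-axis theorem): I_hole = (1/2)mr² + md² = (1/2)(0.23879)(0.0537)² + (0.23879)(0.0367)² = 0.00066592 kg m².
Treating the hole as negative mass, I = I₀ − I_hole = 0.14676 − 0.00066592 = 0.14609 kg m².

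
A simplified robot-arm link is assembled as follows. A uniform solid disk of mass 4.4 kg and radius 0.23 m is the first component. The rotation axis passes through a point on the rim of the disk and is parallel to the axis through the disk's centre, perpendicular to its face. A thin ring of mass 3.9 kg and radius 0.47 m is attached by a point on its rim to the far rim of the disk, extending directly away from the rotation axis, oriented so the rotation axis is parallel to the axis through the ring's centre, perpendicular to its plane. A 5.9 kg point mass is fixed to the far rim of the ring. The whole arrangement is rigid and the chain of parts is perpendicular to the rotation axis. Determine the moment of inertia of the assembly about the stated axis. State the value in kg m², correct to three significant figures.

16.1

Solid disk: I_cm = (1/2)MR² = (1/2)(4.4)(0.23)² = 0.11638 kg m²; centre at d = 0.23 m, so I = I_cm + Md² gives I = 0.11638 + (4.4)(0.23)² = 0.34914 kg m².
Thin ring: I_cm = MR² = (3.9)(0.47)² = 0.86151 kg m²; centre at d = 0.23 + 0.23 + 0.47 = 0.93 m, so I = I_cm + Md² gives I = 0.86151 + (3.9)(0.93)² = 4.2346 kg m².
Point mass: I_cm = 0; centre at d = 0.23 + 0.23 + 0.47 + 0.47 = 1.4 m, so I = I_cm + Md² gives I = 0 + (5.9)(1.4)² = 11.564 kg m².
Total I = 0.34914 + 4.2346 + 11.564 = 16.148 kg m².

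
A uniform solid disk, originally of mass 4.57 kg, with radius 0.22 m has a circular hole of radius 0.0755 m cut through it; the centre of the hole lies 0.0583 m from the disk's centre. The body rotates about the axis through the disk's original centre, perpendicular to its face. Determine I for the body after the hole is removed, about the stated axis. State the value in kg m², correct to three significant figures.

Unpierced body about its centre: I₀ = (1/2)MR² = (1/2)(4.57)(0.22)² = 0.11059 kg m².
The removed disk has mass m = M·(r/R)² = (4.57)(0.0755/0.22)² = 0.53823 kg (same uniform areal density).
Its moment of inertia about the rotation axis (parallel-axis theorem): I_hole = (1/2)mr² + md² = (1/2)(0.53823)(0.0755)² + (0.53823)(0.0583)² = 0.0033634 kg m².
Treating the hole as negative mass, I = I₀ − I_hole = 0.11059 − 0.0033634 = 0.10723 kg m².

0.107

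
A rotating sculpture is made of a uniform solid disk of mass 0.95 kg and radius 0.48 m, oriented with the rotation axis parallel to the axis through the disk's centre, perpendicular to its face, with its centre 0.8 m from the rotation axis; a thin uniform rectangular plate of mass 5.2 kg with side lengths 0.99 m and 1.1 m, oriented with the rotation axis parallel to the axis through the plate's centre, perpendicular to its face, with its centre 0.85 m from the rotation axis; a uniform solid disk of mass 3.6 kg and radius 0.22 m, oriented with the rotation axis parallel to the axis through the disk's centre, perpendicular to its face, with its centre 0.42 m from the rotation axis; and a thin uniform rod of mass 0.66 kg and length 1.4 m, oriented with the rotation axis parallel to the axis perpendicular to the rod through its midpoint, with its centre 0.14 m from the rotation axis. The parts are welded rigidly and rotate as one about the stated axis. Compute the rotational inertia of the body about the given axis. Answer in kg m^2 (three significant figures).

Solid disk: I_cm = (1/2)MR² = (1/2)(0.95)(0.48)² = 0.10944 kg m^2; centre at d = 0.8 m, so the parallel axis theorem gives I = 0.10944 + (0.95)(0.8)² = 0.71744 kg m^2.
Rectangular plate: I_cm = (1/12)M(a²+b²) = (1/12)(5.2)[(0.99)² + (1.1)²] = 0.94904 kg m^2; centre at d = 0.85 m, so the parallel axis theorem gives I = 0.94904 + (5.2)(0.85)² = 4.706 kg m^2.
Solid disk: I_cm = (1/2)MR² = (1/2)(3.6)(0.22)² = 0.08712 kg m^2; centre at d = 0.42 m, so the parallel axis theorem gives I = 0.08712 + (3.6)(0.42)² = 0.72216 kg m^2.
Thin rod: I_cm = (1/12)ML² = (1/12)(0.66)(1.4)² = 0.1078 kg m^2; centre at d = 0.14 m, so the parallel axis theorem gives I = 0.1078 + (0.66)(0.14)² = 0.12074 kg m^2.
Total I = 0.71744 + 4.706 + 0.72216 + 0.12074 = 6.2664 kg m^2.

6.27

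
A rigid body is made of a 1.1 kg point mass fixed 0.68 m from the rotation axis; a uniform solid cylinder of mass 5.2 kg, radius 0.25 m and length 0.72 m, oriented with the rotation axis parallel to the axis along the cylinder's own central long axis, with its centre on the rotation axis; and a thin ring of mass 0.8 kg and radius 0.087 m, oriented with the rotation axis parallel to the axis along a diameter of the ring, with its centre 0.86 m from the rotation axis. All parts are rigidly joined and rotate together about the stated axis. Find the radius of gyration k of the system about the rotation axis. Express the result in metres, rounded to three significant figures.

0.422

Point mass: I_cm = 0; centre at d = 0.68 m, so the parallel axis theorem gives I = 0 + (1.1)(0.68)² = 0.50864 kg m².
Solid cylinder: I_cm = (1/2)MR² = (1/2)(5.2)(0.25)² = 0.1625 kg m²; axis through the centre, so I = 0.1625 kg m².
Thin ring: I_cm = (1/2)MR² = (1/2)(0.8)(0.087)² = 0.0030276 kg m²; centre at d = 0.86 m, so the parallel axis theorem gives I = 0.0030276 + (0.8)(0.86)² = 0.59471 kg m².
Total I = 1.2658 kg m²; total mass M = 7.1 kg.
k = √(I/M) = √(1.2658/7.1) = 0.42224 m.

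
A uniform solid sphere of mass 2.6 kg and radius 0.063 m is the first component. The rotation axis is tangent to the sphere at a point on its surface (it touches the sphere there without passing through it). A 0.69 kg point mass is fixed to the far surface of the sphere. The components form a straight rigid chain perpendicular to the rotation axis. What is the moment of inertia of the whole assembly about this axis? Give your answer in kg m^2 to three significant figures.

0.0254

Solid sphere: I_cm = (2/5)MR² = (2/5)(2.6)(0.063)² = 0.0041278 kg m^2; centre at d = 0.063 m, so I = I_cm + Md² gives I = 0.0041278 + (2.6)(0.063)² = 0.014447 kg m^2.
Point mass: I_cm = 0; centre at d = 0.063 + 0.063 = 0.126 m, so I = I_cm + Md² gives I = 0 + (0.69)(0.126)² = 0.010954 kg m^2.
Total I = 0.014447 + 0.010954 = 0.025402 kg m^2.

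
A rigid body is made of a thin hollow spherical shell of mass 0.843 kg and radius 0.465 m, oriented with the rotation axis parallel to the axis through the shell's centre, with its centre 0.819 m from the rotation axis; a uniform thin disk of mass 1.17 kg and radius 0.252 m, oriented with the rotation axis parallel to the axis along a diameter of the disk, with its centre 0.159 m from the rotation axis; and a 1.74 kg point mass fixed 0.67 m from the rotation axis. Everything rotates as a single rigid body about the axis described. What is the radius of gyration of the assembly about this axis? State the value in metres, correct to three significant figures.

0.636

Spherical shell: I_cm = (2/3)MR² = (2/3)(0.843)(0.465)² = 0.12152 kg m^2; centre at d = 0.819 m, so the parallel axis theorem gives I = 0.12152 + (0.843)(0.819)² = 0.68697 kg m^2.
Thin disk: I_cm = (1/4)MR² = (1/4)(1.17)(0.252)² = 0.018575 kg m^2; centre at d = 0.159 m, so the parallel axis theorem gives I = 0.018575 + (1.17)(0.159)² = 0.048154 kg m^2.
Point mass: I_cm = 0; centre at d = 0.67 m, so the parallel axis theorem gives I = 0 + (1.74)(0.67)² = 0.78109 kg m^2.
Total I = 1.5162 kg m^2; total mass M = 3.753 kg.
k = √(I/M) = √(1.5162/3.753) = 0.63561 m.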